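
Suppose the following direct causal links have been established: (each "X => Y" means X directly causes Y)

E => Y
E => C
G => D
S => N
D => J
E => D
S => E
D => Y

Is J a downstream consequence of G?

Yes

There is a causal chain: G → D → J.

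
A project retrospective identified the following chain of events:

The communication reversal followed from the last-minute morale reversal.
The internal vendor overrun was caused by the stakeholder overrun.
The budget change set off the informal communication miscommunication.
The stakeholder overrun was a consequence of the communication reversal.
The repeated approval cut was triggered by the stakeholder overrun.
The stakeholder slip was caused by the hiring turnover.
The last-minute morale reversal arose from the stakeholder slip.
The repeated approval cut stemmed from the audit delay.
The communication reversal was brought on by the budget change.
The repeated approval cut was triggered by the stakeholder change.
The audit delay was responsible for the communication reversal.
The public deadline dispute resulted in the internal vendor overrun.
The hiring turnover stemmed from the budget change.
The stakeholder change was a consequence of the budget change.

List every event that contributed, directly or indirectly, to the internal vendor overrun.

the audit delay, the budget change, the communication reversal, the hiring turnover, the last-minute morale reversal, the public deadline dispute, the stakeholder overrun, the stakeholder slip

Immediate causes of the internal vendor overrun: the public deadline dispute, the stakeholder overrun.
Further upstream: the audit delay, the budget change, the hiring turnover, the stakeholder slip, the last-minute morale reversal, the communication reversal.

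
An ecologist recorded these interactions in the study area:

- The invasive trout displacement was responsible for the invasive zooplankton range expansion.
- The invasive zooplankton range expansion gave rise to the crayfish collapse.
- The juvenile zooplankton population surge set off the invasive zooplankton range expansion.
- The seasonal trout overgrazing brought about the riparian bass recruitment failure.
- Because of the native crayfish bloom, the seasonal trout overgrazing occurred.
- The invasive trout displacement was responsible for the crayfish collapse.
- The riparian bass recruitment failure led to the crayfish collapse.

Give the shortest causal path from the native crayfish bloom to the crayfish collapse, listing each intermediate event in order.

the native crayfish bloom → the seasonal trout overgrazing
the seasonal trout overgrazing → the riparian bass recruitment failure
the riparian bass recruitment failure → the crayfish collapse
Length: 3 steps.

the native crayfish bloom → the seasonal trout overgrazing → the riparian bass recruitment failure → the crayfish collapse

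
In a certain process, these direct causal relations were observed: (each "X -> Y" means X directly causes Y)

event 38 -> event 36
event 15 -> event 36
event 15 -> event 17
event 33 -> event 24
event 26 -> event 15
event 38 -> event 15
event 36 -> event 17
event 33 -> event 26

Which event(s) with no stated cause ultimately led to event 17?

Tracing upstream from event 17: event 17 ← event 15 ← event 26 ← event 33.
A separate upstream branch: event 17 ← event 15 ← event 38.
Each of those chain origins has no stated cause.

event 33, event 38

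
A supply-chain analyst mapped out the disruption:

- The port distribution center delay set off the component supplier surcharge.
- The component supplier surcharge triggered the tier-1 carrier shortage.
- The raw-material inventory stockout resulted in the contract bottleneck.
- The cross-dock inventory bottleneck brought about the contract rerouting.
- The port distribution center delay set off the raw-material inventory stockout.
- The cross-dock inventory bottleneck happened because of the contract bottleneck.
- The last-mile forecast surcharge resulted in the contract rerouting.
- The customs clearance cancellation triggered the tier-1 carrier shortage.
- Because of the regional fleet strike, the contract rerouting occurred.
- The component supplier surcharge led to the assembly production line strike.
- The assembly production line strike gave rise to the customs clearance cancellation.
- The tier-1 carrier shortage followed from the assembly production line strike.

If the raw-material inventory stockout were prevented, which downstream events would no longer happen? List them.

Downstream of the raw-material inventory stockout: the contract bottleneck, the cross-dock inventory bottleneck, the contract rerouting.
Of those, still caused via another path: the contract rerouting.
The remainder have no surviving cause.

the contract bottleneck, the cross-dock inventory bottleneck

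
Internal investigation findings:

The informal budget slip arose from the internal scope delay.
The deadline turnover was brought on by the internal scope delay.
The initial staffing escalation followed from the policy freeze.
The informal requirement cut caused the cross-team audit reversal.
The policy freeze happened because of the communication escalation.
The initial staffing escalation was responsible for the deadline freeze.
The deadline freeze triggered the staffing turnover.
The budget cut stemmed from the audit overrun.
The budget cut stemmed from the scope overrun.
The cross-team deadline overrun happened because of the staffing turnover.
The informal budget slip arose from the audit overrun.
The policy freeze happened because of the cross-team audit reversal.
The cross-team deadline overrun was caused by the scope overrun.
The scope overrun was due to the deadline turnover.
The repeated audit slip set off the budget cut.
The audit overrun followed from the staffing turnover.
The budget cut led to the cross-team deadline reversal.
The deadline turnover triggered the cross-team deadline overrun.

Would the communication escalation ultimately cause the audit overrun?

There is a causal chain: the communication escalation → the policy freeze → the initial staffing escalation → the deadline freeze → the staffing turnover → the audit overrun.

Yes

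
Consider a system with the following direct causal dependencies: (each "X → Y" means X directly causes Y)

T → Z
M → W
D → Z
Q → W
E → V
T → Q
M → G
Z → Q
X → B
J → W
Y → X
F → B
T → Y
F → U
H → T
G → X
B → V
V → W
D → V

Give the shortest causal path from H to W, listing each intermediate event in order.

H → T → Q → W

H → T
T → Q
Q → W
Length: 3 steps.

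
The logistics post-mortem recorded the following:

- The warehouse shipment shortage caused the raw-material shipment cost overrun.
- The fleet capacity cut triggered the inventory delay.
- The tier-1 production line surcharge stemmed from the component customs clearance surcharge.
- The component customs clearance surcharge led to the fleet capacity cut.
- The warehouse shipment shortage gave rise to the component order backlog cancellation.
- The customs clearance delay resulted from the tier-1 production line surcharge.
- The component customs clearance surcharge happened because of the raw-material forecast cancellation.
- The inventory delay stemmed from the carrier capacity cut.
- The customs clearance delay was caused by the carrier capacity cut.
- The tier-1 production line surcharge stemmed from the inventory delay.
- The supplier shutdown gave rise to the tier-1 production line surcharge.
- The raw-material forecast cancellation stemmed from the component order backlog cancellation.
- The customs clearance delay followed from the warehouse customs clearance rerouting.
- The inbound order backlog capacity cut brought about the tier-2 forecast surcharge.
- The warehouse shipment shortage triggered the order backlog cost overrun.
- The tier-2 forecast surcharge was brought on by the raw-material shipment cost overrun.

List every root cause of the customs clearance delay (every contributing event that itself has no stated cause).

Tracing upstream from the customs clearance delay: the customs clearance delay ← the tier-1 production line surcharge ← the supplier shutdown.
A separate upstream branch: the customs clearance delay ← the tier-1 production line surcharge ← the component customs clearance surcharge ← the raw-material forecast cancellation ← the component order backlog cancellation ← the warehouse shipment shortage.
A separate upstream branch: the customs clearance delay ← the warehouse customs clearance rerouting.
A separate upstream branch: the customs clearance delay ← the carrier capacity cut.
Each of those chain origins has no stated cause.

the carrier capacity cut, the supplier shutdown, the warehouse customs clearance rerouting, the warehouse shipment shortage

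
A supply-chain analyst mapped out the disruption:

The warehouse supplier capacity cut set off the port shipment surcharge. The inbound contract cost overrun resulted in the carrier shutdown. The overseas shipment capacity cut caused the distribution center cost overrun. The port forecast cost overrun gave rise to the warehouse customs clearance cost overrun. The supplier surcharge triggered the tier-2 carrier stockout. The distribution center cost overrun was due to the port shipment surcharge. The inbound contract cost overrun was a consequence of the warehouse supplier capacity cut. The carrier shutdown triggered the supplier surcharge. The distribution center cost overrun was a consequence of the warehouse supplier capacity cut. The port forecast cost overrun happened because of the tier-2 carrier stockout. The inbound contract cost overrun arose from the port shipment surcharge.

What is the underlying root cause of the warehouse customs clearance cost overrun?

the warehouse supplier capacity cut

Tracing upstream from the warehouse customs clearance cost overrun: the warehouse customs clearance cost overrun ← the port forecast cost overrun ← the tier-2 carrier stockout ← the supplier surcharge ← the carrier shutdown ← the inbound contract cost overrun ← the warehouse supplier capacity cut.
The warehouse supplier capacity cut has no stated cause, so it is the root.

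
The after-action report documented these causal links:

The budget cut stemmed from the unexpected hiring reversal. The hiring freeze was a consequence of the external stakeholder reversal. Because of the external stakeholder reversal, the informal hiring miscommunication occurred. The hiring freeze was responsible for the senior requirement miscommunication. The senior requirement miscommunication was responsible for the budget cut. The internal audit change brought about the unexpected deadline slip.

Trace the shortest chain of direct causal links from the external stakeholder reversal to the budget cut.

the external stakeholder reversal → the hiring freeze
the hiring freeze → the senior requirement miscommunication
the senior requirement miscommunication → the budget cut
Length: 3 steps.

the external stakeholder reversal → the hiring freeze → the senior requirement miscommunication → the budget cut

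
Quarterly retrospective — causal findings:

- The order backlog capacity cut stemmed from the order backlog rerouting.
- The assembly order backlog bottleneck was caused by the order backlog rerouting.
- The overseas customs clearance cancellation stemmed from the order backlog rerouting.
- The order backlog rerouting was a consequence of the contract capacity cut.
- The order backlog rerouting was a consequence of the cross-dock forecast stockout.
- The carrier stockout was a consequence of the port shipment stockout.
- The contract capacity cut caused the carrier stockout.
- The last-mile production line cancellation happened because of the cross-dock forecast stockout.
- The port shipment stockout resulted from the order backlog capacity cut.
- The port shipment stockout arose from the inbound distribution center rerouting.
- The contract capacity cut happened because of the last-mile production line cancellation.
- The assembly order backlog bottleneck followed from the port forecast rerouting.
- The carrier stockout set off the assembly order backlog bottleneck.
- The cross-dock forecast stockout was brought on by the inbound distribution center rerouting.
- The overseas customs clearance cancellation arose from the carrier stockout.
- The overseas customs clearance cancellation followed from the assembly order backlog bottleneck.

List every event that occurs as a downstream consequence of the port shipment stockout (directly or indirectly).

the assembly order backlog bottleneck, the carrier stockout, the overseas customs clearance cancellation

Direct effects: the carrier stockout.
2 steps out: the assembly order backlog bottleneck, the overseas customs clearance cancellation.
Not reachable from it: the inbound distribution center rerouting, the cross-dock forecast stockout, the last-mile production line cancellation, the contract capacity cut, the order backlog rerouting, the port forecast rerouting, the order backlog capacity cut.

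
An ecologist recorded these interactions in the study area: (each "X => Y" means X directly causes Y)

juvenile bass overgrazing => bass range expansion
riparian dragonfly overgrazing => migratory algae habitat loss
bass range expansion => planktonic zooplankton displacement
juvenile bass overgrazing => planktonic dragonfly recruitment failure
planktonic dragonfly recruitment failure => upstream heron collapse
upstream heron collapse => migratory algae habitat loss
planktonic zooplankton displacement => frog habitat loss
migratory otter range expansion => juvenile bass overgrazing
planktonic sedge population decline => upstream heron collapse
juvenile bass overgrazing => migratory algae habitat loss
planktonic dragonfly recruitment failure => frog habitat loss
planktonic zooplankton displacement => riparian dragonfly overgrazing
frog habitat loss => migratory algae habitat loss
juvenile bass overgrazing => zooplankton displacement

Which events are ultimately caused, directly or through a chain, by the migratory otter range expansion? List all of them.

the bass range expansion, the frog habitat loss, the juvenile bass overgrazing, the migratory algae habitat loss, the planktonic dragonfly recruitment failure, the planktonic zooplankton displacement, the riparian dragonfly overgrazing, the upstream heron collapse, the zooplankton displacement

Direct effects: the juvenile bass overgrazing.
2 steps out: the bass range expansion, the zooplankton displacement, the planktonic dragonfly recruitment failure, the migratory algae habitat loss.
3 steps out: the planktonic zooplankton displacement, the frog habitat loss, the upstream heron collapse.
4 steps out: the riparian dragonfly overgrazing.
Not reachable from it: the planktonic sedge population decline.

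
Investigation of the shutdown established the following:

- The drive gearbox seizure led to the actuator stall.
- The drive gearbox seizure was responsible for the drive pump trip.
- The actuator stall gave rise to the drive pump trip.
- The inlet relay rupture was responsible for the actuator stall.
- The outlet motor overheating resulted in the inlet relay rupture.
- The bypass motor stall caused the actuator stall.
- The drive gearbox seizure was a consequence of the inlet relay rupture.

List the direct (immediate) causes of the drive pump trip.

the actuator stall, the drive gearbox seizure

Upstream contributors include the outlet motor overheating, the inlet relay rupture, the bypass motor stall, but only the actuator stall, the drive gearbox seizure feed directly into the drive pump trip.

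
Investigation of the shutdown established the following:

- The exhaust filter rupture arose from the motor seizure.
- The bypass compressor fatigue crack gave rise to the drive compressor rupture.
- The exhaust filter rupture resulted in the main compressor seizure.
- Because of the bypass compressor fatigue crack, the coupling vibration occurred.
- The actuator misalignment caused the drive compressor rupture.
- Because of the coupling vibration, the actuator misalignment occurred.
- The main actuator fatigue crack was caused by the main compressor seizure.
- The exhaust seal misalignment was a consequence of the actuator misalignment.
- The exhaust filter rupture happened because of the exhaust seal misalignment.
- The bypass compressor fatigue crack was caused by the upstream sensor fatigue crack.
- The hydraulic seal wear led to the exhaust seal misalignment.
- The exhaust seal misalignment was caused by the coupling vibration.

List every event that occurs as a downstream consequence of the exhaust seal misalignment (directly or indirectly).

Direct effects: the exhaust filter rupture.
2 steps out: the main compressor seizure.
3 steps out: the main actuator fatigue crack.
Not reachable from it: the upstream sensor fatigue crack, the bypass compressor fatigue crack, the hydraulic seal wear, the coupling vibration, the motor seizure, the actuator misalignment, the drive compressor rupture.

the exhaust filter rupture, the main actuator fatigue crack, the main compressor seizure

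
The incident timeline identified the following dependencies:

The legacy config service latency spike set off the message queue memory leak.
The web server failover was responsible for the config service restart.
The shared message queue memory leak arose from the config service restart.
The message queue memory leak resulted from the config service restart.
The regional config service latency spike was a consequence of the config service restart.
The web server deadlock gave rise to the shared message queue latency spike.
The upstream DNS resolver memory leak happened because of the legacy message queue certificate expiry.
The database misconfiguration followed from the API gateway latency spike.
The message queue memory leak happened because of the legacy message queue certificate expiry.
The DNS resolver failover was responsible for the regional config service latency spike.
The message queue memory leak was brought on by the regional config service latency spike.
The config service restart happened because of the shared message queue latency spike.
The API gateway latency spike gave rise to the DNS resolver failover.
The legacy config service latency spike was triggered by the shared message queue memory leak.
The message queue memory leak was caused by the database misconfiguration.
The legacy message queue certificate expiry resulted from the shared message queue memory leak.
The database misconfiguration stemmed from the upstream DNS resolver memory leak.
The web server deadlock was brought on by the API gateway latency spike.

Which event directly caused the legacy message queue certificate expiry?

Upstream contributors include the web server failover, the API gateway latency spike, the web server deadlock, the shared message queue latency spike, the config service restart, but only the shared message queue memory leak feeds directly into the legacy message queue certificate expiry.

the shared message queue memory leak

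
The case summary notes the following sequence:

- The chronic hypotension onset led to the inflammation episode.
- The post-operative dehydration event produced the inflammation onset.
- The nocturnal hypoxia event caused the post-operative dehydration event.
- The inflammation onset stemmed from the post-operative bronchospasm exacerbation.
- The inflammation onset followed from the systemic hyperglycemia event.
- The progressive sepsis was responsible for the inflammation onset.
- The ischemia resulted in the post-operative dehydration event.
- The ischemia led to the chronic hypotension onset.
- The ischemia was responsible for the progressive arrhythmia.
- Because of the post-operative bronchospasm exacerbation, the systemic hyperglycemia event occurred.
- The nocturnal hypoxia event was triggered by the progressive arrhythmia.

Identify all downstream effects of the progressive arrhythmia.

the inflammation onset, the nocturnal hypoxia event, the post-operative dehydration event

Direct effects: the nocturnal hypoxia event.
2 steps out: the post-operative dehydration event.
3 steps out: the inflammation onset.
Not reachable from it: the ischemia, the chronic hypotension onset, the inflammation episode, the post-operative bronchospasm exacerbation, the systemic hyperglycemia event, the progressive sepsis.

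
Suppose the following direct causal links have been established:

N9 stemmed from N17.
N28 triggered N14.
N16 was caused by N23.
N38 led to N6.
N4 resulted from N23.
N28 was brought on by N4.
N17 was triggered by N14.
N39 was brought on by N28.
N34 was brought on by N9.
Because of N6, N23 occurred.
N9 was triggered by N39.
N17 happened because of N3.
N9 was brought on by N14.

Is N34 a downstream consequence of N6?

There is a causal chain: N6 → N23 → N4 → N28 → N39 → N9 → N34.

Yes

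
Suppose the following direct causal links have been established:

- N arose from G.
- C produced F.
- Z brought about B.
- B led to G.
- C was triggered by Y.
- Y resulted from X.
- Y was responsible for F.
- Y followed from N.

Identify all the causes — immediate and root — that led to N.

Immediate cause of N: G.
Further upstream: Z, B.

B, G, Z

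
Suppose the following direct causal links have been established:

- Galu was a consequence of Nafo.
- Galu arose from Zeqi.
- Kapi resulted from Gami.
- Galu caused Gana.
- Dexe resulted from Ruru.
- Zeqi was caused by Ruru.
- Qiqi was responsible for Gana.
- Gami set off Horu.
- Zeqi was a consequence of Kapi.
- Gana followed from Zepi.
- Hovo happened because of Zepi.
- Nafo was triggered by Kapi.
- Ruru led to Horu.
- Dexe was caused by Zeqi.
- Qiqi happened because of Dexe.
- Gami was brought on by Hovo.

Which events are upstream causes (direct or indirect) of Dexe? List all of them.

Immediate causes of Dexe: Ruru, Zeqi.
Further upstream: Zepi, Hovo, Gami, Kapi.

Gami, Hovo, Kapi, Ruru, Zepi, Zeqi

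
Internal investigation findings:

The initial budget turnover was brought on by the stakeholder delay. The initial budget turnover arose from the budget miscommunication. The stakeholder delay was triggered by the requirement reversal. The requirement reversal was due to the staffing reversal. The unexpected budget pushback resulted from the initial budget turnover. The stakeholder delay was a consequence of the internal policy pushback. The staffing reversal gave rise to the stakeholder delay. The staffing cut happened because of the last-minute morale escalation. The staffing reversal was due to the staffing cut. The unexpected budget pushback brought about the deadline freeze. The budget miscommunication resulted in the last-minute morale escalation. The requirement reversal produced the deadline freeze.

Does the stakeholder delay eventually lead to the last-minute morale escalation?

No

The stakeholder delay leads to the initial budget turnover, the unexpected budget pushback, the deadline freeze; the last-minute morale escalation is not among them.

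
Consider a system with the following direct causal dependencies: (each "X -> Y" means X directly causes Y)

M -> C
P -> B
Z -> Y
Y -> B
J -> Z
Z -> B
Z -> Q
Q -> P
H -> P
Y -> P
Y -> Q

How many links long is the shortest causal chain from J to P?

Shortest chain: J → Z → Y → P.

3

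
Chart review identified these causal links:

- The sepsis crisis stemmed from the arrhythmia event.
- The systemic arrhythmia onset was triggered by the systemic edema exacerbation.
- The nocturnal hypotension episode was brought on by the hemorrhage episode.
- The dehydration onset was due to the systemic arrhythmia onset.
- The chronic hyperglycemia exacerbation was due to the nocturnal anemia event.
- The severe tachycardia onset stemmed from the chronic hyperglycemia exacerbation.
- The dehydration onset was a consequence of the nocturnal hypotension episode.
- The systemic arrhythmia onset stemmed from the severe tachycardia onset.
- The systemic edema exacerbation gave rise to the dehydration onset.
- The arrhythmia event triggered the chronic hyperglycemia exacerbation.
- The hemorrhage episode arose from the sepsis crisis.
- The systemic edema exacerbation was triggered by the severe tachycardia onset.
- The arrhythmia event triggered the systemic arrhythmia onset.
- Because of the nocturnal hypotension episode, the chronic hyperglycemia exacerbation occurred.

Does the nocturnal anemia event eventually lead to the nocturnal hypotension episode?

No

The nocturnal anemia event leads to the chronic hyperglycemia exacerbation, the severe tachycardia onset, the systemic edema exacerbation, the systemic arrhythmia onset, the dehydration onset; the nocturnal hypotension episode is not among them.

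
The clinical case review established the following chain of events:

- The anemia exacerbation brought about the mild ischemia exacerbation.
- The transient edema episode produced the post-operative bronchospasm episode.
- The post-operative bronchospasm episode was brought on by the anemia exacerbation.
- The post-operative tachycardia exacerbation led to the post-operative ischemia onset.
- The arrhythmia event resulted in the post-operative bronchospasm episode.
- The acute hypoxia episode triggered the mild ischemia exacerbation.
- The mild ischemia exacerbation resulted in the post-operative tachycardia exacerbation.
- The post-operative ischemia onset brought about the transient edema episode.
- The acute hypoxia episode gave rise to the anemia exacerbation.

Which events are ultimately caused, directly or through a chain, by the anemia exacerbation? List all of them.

the mild ischemia exacerbation, the post-operative bronchospasm episode, the post-operative ischemia onset, the post-operative tachycardia exacerbation, the transient edema episode

Direct effects: the mild ischemia exacerbation, the post-operative bronchospasm episode.
2 steps out: the post-operative tachycardia exacerbation.
3 steps out: the post-operative ischemia onset.
4 steps out: the transient edema episode.
Not reachable from it: the acute hypoxia episode, the arrhythmia event.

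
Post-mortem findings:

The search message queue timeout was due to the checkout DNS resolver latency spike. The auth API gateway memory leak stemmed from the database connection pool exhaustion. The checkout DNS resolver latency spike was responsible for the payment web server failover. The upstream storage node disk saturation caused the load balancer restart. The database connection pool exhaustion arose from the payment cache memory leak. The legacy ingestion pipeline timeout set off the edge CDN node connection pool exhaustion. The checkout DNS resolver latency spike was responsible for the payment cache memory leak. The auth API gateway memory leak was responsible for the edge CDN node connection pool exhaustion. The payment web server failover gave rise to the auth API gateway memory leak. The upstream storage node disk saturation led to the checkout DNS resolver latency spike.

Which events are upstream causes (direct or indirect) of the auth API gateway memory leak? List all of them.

the checkout DNS resolver latency spike, the database connection pool exhaustion, the payment cache memory leak, the payment web server failover, the upstream storage node disk saturation

Immediate causes of the auth API gateway memory leak: the payment web server failover, the database connection pool exhaustion.
Further upstream: the upstream storage node disk saturation, the checkout DNS resolver latency spike, the payment cache memory leak.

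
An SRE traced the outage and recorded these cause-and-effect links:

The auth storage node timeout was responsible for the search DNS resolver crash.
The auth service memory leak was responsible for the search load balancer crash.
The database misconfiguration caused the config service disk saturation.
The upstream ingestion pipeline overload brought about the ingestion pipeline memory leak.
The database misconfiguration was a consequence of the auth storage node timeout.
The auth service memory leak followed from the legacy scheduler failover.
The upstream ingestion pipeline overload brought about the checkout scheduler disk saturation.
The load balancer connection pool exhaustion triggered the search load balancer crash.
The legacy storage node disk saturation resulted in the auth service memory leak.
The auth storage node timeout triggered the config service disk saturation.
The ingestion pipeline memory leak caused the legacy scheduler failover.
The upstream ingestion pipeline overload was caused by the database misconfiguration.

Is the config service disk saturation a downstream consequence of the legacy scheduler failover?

The legacy scheduler failover leads to the auth service memory leak, the search load balancer crash; the config service disk saturation is not among them.

No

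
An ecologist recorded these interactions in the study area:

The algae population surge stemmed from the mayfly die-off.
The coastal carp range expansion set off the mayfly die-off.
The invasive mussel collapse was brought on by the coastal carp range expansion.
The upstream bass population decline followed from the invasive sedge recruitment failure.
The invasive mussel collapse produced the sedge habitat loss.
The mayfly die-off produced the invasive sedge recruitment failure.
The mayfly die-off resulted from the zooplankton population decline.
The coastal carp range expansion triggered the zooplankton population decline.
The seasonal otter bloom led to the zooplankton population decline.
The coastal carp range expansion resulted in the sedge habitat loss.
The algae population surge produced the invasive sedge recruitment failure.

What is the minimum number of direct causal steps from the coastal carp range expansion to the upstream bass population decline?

3

Shortest chain: the coastal carp range expansion → the mayfly die-off → the invasive sedge recruitment failure → the upstream bass population decline.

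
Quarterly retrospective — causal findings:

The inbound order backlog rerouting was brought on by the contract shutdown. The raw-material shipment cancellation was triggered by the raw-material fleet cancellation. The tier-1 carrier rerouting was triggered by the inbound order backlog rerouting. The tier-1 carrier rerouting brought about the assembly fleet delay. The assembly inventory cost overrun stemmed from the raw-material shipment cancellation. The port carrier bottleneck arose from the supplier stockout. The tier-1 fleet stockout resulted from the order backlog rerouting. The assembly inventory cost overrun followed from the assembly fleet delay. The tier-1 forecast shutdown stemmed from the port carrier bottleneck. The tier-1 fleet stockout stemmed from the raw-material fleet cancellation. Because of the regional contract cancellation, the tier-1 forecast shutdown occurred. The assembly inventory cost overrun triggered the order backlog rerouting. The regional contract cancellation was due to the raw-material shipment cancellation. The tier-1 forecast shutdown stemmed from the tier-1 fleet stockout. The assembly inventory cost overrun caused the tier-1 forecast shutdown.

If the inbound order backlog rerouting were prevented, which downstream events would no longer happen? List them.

the assembly fleet delay, the tier-1 carrier rerouting

Downstream of the inbound order backlog rerouting: the tier-1 carrier rerouting, the assembly fleet delay, the assembly inventory cost overrun, the order backlog rerouting, the tier-1 fleet stockout, the tier-1 forecast shutdown.
Of those, still caused via another path: the assembly inventory cost overrun, the order backlog rerouting, the tier-1 fleet stockout, the tier-1 forecast shutdown.
The remainder have no surviving cause.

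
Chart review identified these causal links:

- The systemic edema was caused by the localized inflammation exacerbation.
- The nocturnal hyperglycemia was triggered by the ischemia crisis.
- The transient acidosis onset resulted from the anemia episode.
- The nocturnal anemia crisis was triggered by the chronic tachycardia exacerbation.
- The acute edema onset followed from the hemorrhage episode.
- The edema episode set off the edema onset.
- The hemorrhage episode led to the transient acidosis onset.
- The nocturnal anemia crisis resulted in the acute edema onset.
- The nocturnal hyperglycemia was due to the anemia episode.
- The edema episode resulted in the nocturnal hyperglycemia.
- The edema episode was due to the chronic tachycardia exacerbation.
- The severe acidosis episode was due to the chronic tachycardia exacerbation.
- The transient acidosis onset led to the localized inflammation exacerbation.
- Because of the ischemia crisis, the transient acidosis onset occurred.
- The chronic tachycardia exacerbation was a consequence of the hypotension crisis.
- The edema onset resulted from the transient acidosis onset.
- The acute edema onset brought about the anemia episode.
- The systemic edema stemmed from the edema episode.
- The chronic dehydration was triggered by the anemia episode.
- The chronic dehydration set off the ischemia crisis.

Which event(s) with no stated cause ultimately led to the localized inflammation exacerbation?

Tracing upstream from the localized inflammation exacerbation: the localized inflammation exacerbation ← the transient acidosis onset ← the anemia episode ← the acute edema onset ← the nocturnal anemia crisis ← the chronic tachycardia exacerbation ← the hypotension crisis.
A separate upstream branch: the localized inflammation exacerbation ← the transient acidosis onset ← the hemorrhage episode.
Each of those chain origins has no stated cause.

the hemorrhage episode, the hypotension crisis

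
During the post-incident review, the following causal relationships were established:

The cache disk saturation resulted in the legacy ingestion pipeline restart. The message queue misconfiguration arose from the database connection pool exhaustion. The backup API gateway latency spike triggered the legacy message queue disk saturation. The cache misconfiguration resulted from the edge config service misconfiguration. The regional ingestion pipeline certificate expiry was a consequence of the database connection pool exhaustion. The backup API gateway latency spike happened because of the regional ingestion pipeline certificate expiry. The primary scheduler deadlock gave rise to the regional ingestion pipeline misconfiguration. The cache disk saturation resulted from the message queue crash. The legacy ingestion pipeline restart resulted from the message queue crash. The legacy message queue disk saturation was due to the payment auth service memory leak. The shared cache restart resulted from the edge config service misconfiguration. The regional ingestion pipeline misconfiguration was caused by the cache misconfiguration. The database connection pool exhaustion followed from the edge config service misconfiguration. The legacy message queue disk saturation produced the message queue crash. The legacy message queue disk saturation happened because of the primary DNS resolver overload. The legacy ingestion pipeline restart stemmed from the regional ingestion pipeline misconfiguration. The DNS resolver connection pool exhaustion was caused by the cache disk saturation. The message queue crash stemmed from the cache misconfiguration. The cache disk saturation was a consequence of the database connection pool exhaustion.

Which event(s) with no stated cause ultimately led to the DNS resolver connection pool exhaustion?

Tracing upstream from the DNS resolver connection pool exhaustion: the DNS resolver connection pool exhaustion ← the cache disk saturation ← the database connection pool exhaustion ← the edge config service misconfiguration.
A separate upstream branch: the DNS resolver connection pool exhaustion ← the cache disk saturation ← the message queue crash ← the legacy message queue disk saturation ← the payment auth service memory leak.
A separate upstream branch: the DNS resolver connection pool exhaustion ← the cache disk saturation ← the message queue crash ← the legacy message queue disk saturation ← the primary DNS resolver overload.
Each of those chain origins has no stated cause.

the edge config service misconfiguration, the payment auth service memory leak, the primary DNS resolver overload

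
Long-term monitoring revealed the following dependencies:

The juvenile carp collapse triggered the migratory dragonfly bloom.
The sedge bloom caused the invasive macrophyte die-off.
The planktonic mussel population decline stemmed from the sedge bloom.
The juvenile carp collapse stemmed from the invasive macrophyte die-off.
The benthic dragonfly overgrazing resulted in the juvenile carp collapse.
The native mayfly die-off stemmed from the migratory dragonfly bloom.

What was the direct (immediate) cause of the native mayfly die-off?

the migratory dragonfly bloom

Upstream contributors include the sedge bloom, the invasive macrophyte die-off, the juvenile carp collapse, the benthic dragonfly overgrazing, but only the migratory dragonfly bloom feeds directly into the native mayfly die-off.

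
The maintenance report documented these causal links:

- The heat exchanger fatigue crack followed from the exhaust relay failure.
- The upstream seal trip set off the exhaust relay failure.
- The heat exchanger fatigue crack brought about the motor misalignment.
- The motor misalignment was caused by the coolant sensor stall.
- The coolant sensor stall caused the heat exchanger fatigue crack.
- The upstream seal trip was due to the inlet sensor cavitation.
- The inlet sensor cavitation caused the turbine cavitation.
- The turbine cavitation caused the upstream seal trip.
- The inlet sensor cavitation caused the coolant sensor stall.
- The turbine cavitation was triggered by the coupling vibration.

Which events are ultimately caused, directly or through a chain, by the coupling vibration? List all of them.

Direct effects: the turbine cavitation.
2 steps out: the upstream seal trip.
3 steps out: the exhaust relay failure.
4 steps out: the heat exchanger fatigue crack.
5 steps out: the motor misalignment.
Not reachable from it: the inlet sensor cavitation, the coolant sensor stall.

the exhaust relay failure, the heat exchanger fatigue crack, the motor misalignment, the turbine cavitation, the upstream seal trip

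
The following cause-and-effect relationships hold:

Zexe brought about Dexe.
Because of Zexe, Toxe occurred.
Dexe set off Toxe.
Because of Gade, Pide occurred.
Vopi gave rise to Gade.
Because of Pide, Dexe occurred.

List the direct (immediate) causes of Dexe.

Upstream contributors include Vopi, Gade, but only Pide, Zexe feed directly into Dexe.

Pide, Zexe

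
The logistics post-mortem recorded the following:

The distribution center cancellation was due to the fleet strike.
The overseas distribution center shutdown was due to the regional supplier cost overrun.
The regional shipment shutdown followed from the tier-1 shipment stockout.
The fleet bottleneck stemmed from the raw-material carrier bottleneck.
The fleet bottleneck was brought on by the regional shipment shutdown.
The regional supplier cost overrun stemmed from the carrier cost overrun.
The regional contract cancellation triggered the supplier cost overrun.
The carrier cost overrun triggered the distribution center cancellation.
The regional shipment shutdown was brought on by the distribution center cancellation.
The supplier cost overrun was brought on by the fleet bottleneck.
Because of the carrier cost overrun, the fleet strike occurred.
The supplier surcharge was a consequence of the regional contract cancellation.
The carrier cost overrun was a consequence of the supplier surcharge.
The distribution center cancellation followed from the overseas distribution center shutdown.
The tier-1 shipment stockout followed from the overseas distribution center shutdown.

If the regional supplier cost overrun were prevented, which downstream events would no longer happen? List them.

Downstream of the regional supplier cost overrun: the overseas distribution center shutdown, the distribution center cancellation, the tier-1 shipment stockout, the regional shipment shutdown, the fleet bottleneck, the supplier cost overrun.
Of those, still caused via another path: the distribution center cancellation, the regional shipment shutdown, the fleet bottleneck, the supplier cost overrun.
The remainder have no surviving cause.

the overseas distribution center shutdown, the tier-1 shipment stockout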